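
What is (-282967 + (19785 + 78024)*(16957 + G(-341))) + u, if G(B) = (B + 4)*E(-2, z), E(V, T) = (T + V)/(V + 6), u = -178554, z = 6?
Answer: 1625124059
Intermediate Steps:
E(V, T) = (T + V)/(6 + V)
G(B) = 4 + B (G(B) = (B + 4)*((6 - 2)/(6 - 2)) = (4 + B)*(4/4) = (4 + B)*((1/4)*4) = (4 + B)*1 = 4 + B)
(-282967 + (19785 + 78024)*(16957 + G(-341))) + u = (-282967 + (19785 + 78024)*(16957 + (4 - 341))) - 178554 = (-282967 + 97809*(16957 - 337)) - 178554 = (-282967 + 97809*16620) - 178554 = (-282967 + 1625585580) - 178554 = 1625302613 - 178554 = 1625124059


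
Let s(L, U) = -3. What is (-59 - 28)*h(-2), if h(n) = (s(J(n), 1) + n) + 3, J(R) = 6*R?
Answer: 174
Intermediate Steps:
h(n) = n (h(n) = (-3 + n) + 3 = n)
(-59 - 28)*h(-2) = (-59 - 28)*(-2) = -87*(-2) = 174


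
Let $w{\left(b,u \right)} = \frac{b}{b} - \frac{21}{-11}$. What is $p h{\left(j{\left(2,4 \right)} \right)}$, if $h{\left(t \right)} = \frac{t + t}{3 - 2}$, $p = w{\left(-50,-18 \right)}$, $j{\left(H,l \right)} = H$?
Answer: $\frac{128}{11} \approx 11.636$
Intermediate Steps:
$w{\left(b,u \right)} = \frac{32}{11}$ ($w{\left(b,u \right)} = 1 - - \frac{21}{11} = 1 + \frac{21}{11} = \frac{32}{11}$)
$p = \frac{32}{11} \approx 2.9091$
$h{\left(t \right)} = 2 t$ ($h{\left(t \right)} = \frac{2 t}{1} = 2 t 1 = 2 t$)
$p h{\left(j{\left(2,4 \right)} \right)} = \frac{32 \cdot 2 \cdot 2}{11} = \frac{32}{11} \cdot 4 = \frac{128}{11}$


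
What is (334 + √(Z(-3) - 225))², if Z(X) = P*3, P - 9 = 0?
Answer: 111358 + 2004*I*√22 ≈ 1.1136e+5 + 9399.6*I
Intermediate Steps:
P = 9 (P = 9 + 0 = 9)
Z(X) = 27 (Z(X) = 9*3 = 27)
(334 + √(Z(-3) - 225))² = (334 + √(27 - 225))² = (334 + √(-198))² = (334 + 3*I*√22)²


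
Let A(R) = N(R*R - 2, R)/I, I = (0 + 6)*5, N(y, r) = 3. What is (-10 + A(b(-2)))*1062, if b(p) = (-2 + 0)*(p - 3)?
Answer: -52569/5 ≈ -10514.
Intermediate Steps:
I = 30 (I = 6*5 = 30)
b(p) = 6 - 2*p (b(p) = -2*(-3 + p) = 6 - 2*p)
A(R) = ⅒ (A(R) = 3/30 = 3*(1/30) = ⅒)
(-10 + A(b(-2)))*1062 = (-10 + ⅒)*1062 = -99/10*1062 = -52569/5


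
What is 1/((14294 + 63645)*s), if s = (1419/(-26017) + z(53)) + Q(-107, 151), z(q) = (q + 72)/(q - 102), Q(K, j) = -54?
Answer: -1274833/5624283843082 ≈ -2.2667e-7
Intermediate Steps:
z(q) = (72 + q)/(-102 + q)
s = -72162638/1274833 (s = (1419/(-26017) + (72 + 53)/(-102 + 53)) - 54 = (1419*(-1/26017) + 125/(-49)) - 54 = (-1419/26017 - 1/49*125) - 54 = (-1419/26017 - 125/49) - 54 = -3321656/1274833 - 54 = -72162638/1274833 ≈ -56.606)
1/((14294 + 63645)*s) = 1/((14294 + 63645)*(-72162638/1274833)) = -1274833/72162638/77939 = (1/77939)*(-1274833/72162638) = -1274833/5624283843082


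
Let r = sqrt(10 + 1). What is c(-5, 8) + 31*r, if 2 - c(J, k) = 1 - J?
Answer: -4 + 31*sqrt(11) ≈ 98.815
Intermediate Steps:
c(J, k) = 1 + J (c(J, k) = 2 - (1 - J) = 2 + (-1 + J) = 1 + J)
r = sqrt(11) ≈ 3.3166
c(-5, 8) + 31*r = (1 - 5) + 31*sqrt(11) = -4 + 31*sqrt(11)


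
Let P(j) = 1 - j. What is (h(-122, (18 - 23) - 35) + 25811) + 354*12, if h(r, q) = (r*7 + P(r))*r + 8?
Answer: 119249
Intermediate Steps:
h(r, q) = 8 + r*(1 + 6*r) (h(r, q) = (r*7 + (1 - r))*r + 8 = (7*r + (1 - r))*r + 8 = (1 + 6*r)*r + 8 = r*(1 + 6*r) + 8 = 8 + r*(1 + 6*r))
(h(-122, (18 - 23) - 35) + 25811) + 354*12 = ((8 - 122 + 6*(-122)**2) + 25811) + 354*12 = ((8 - 122 + 6*14884) + 25811) + 4248 = ((8 - 122 + 89304) + 25811) + 4248 = (89190 + 25811) + 4248 = 115001 + 4248 = 119249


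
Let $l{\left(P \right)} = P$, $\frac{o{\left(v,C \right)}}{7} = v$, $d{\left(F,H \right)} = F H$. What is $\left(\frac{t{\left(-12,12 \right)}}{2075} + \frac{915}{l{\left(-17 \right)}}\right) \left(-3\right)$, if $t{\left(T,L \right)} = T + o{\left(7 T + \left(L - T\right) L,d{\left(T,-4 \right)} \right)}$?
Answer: $\frac{5623659}{35275} \approx 159.42$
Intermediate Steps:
$o{\left(v,C \right)} = 7 v$
$t{\left(T,L \right)} = 50 T + 7 L \left(L - T\right)$ ($t{\left(T,L \right)} = T + 7 \left(7 T + \left(L - T\right) L\right) = T + 7 \left(7 T + L \left(L - T\right)\right) = T + \left(49 T + 7 L \left(L - T\right)\right) = 50 T + 7 L \left(L - T\right)$)
$\left(\frac{t{\left(-12,12 \right)}}{2075} + \frac{915}{l{\left(-17 \right)}}\right) \left(-3\right) = \left(\frac{7 \cdot 12^{2} + 50 \left(-12\right) - 84 \left(-12\right)}{2075} + \frac{915}{-17}\right) \left(-3\right) = \left(\left(7 \cdot 144 - 600 + 1008\right) \frac{1}{2075} + 915 \left(- \frac{1}{17}\right)\right) \left(-3\right) = \left(\left(1008 - 600 + 1008\right) \frac{1}{2075} - \frac{915}{17}\right) \left(-3\right) = \left(1416 \cdot \frac{1}{2075} - \frac{915}{17}\right) \left(-3\right) = \left(\frac{1416}{2075} - \frac{915}{17}\right) \left(-3\right) = \left(- \frac{1874553}{35275}\right) \left(-3\right) = \frac{5623659}{35275}$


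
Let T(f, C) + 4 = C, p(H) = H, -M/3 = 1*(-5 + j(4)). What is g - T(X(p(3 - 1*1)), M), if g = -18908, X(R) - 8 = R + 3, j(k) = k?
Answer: -18907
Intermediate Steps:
M = 3 (M = -3*(-5 + 4) = -3*(-1) = 3)
X(R) = 11 + R (X(R) = 8 + (R + 3) = 8 + (3 + R) = 11 + R)
T(f, C) = -4 + C
g - T(X(p(3 - 1*1)), M) = -18908 - (-4 + 3) = -18908 - 1*(-1) = -18908 + 1 = -18907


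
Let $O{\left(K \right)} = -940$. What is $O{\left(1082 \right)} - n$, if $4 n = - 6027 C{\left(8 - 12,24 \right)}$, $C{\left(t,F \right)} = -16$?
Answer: $-25048$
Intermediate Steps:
$n = 24108$ ($n = \frac{\left(-6027\right) \left(-16\right)}{4} = \frac{1}{4} \cdot 96432 = 24108$)
$O{\left(1082 \right)} - n = -940 - 24108 = -25048$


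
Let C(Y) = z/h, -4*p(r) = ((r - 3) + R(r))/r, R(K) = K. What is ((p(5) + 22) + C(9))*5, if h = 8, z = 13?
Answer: 931/8 ≈ 116.38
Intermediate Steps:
p(r) = -(-3 + 2*r)/(4*r) (p(r) = -((r - 3) + r)/(4*r) = -((-3 + r) + r)/(4*r) = -(-3 + 2*r)/(4*r))
C(Y) = 13/8
((p(5) + 22) + C(9))*5 = (((¼)*(3 - 2*5)/5 + 22) + 13/8)*5 = (((¼)*(⅕)*(3 - 10) + 22) + 13/8)*5 = (((¼)*(⅕)*(-7) + 22) + 13/8)*5 = ((-7/20 + 22) + 13/8)*5 = (433/20 + 13/8)*5 = (931/40)*5 = 931/8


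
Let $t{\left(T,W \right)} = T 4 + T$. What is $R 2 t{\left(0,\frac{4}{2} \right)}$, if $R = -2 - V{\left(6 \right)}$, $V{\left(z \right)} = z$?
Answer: $0$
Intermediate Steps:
$t{\left(T,W \right)} = 5 T$ ($t{\left(T,W \right)} = 4 T + T = 5 T$)
$R = -8$ ($R = -2 - 6 = -8$)
$R 2 t{\left(0,\frac{4}{2} \right)} = \left(-8\right) 2 \cdot 5 \cdot 0 = \left(-16\right) 0 = 0$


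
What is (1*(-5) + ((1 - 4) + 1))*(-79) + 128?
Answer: 681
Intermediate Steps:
(1*(-5) + ((1 - 4) + 1))*(-79) + 128 = (-5 + (-3 + 1))*(-79) + 128 = (-5 - 2)*(-79) + 128 = -7*(-79) + 128 = 553 + 128 = 681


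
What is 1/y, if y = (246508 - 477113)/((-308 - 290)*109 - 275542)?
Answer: 340724/230605 ≈ 1.4775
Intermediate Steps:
y = 230605/340724 (y = -230605/(-598*109 - 275542) = -230605/(-65182 - 275542) = -230605/(-340724) = -230605*(-1/340724) = 230605/340724 ≈ 0.67681)
1/y = 1/(230605/340724) = 340724/230605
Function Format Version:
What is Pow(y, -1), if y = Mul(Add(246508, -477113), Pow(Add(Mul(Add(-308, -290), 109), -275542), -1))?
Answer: Rational(340724, 230605) ≈ 1.4775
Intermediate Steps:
y = Rational(230605, 340724) (y = Mul(-230605, Pow(Add(Mul(-598, 109), -275542), -1)) = Mul(-230605, Pow(Add(-65182, -275542), -1)) = Mul(-230605, Pow(-340724, -1)) = Mul(-230605, Rational(-1, 340724)) = Rational(230605, 340724) ≈ 0.67681)
Pow(y, -1) = Pow(Rational(230605, 340724), -1) = Rational(340724, 230605)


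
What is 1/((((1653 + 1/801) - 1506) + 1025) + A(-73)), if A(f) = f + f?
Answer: 801/821827 ≈ 0.00097466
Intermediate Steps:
A(f) = 2*f
1/((((1653 + 1/801) - 1506) + 1025) + A(-73)) = 1/((((1653 + 1/801) - 1506) + 1025) + 2*(-73)) = 1/((((1653 + 1/801) - 1506) + 1025) - 146) = 1/(((1324054/801 - 1506) + 1025) - 146) = 1/((117748/801 + 1025) - 146) = 1/(938773/801 - 146) = 1/(821827/801) = 801/821827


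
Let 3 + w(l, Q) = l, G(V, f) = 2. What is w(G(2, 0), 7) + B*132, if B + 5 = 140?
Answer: 17819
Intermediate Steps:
B = 135 (B = -5 + 140 = 135)
w(l, Q) = -3 + l
w(G(2, 0), 7) + B*132 = (-3 + 2) + 135*132 = -1 + 17820 = 17819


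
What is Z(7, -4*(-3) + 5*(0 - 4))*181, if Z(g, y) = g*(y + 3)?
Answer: -6335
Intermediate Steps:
Z(g, y) = g*(3 + y)
Z(7, -4*(-3) + 5*(0 - 4))*181 = (7*(3 + (-4*(-3) + 5*(0 - 4))))*181 = (7*(3 + (12 + 5*(-4))))*181 = (7*(3 + (12 - 20)))*181 = (7*(3 - 8))*181 = (7*(-5))*181 = -35*181 = -6335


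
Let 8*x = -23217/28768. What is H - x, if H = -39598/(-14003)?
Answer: 9438349763/3222706432 ≈ 2.9287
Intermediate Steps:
H = 39598/14003 (H = -39598*(-1/14003) = 39598/14003 ≈ 2.8278)
x = -23217/230144 (x = (-23217/28768)/8 = (-23217*1/28768)/8 = (1/8)*(-23217/28768) = -23217/230144 ≈ -0.10088)
H - x = 39598/14003 - 1*(-23217/230144) = 39598/14003 + 23217/230144 = 9438349763/3222706432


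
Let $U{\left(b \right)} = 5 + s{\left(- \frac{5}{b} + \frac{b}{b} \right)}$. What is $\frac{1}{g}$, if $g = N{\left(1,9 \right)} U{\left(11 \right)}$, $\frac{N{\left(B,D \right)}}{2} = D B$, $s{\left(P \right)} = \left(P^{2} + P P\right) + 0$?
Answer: $\frac{121}{12186} \approx 0.0099294$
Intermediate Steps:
$s{\left(P \right)} = 2 P^{2}$ ($s{\left(P \right)} = \left(P^{2} + P^{2}\right) + 0 = 2 P^{2} + 0 = 2 P^{2}$)
$N{\left(B,D \right)} = 2 B D$ ($N{\left(B,D \right)} = 2 D B = 2 B D$)
$U{\left(b \right)} = 5 + 2 \left(1 - \frac{5}{b}\right)^{2}$ ($U{\left(b \right)} = 5 + 2 \left(- \frac{5}{b} + \frac{b}{b}\right)^{2} = 5 + 2 \left(- \frac{5}{b} + 1\right)^{2} = 5 + 2 \left(1 - \frac{5}{b}\right)^{2}$)
$g = \frac{12186}{121}$ ($g = 2 \cdot 1 \cdot 9 \left(7 - \frac{20}{11} + \frac{50}{121}\right) = 18 \left(7 - \frac{20}{11} + 50 \cdot \frac{1}{121}\right) = 18 \left(7 - \frac{20}{11} + \frac{50}{121}\right) = 18 \cdot \frac{677}{121} = \frac{12186}{121} \approx 100.71$)
$\frac{1}{g} = \frac{1}{\frac{12186}{121}} = \frac{121}{12186}$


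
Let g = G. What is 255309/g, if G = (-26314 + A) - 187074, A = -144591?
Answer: -255309/357979 ≈ -0.71320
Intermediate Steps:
G = -357979 (G = (-26314 - 144591) - 187074 = -170905 - 187074 = -357979)
g = -357979
255309/g = 255309/(-357979) = 255309*(-1/357979) = -255309/357979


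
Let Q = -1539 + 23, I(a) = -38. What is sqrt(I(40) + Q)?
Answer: I*sqrt(1554) ≈ 39.421*I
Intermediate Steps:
Q = -1516
sqrt(I(40) + Q) = sqrt(-38 - 1516) = sqrt(-1554) = I*sqrt(1554)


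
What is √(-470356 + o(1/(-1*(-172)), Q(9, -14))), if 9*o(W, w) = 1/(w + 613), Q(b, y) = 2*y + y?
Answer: I*√1380198064793/1713 ≈ 685.83*I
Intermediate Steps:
Q(b, y) = 3*y
o(W, w) = 1/(9*(613 + w)) (o(W, w) = 1/(9*(w + 613)) = 1/(9*(613 + w)))
√(-470356 + o(1/(-1*(-172)), Q(9, -14))) = √(-470356 + 1/(9*(613 + 3*(-14)))) = √(-470356 + 1/(9*(613 - 42))) = √(-470356 + (⅑)/571) = √(-470356 + (⅑)*(1/571)) = √(-470356 + 1/5139) = √(-2417159483/5139) = I*√1380198064793/1713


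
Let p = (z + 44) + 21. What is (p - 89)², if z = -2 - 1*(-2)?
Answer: 576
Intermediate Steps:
z = 0 (z = -2 + 2 = 0)
p = 65 (p = (0 + 44) + 21 = 44 + 21 = 65)
(p - 89)² = (65 - 89)² = (-24)² = 576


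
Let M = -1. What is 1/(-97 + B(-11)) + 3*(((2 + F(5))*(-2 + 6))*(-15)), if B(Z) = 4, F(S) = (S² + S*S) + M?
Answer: -853741/93 ≈ -9180.0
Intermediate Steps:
F(S) = -1 + 2*S² (F(S) = (S² + S*S) - 1 = (S² + S²) - 1 = 2*S² - 1 = -1 + 2*S²)
1/(-97 + B(-11)) + 3*(((2 + F(5))*(-2 + 6))*(-15)) = 1/(-97 + 4) + 3*(((2 + (-1 + 2*5²))*(-2 + 6))*(-15)) = 1/(-93) + 3*(((2 + (-1 + 2*25))*4)*(-15)) = -1/93 + 3*(((2 + (-1 + 50))*4)*(-15)) = -1/93 + 3*(((2 + 49)*4)*(-15)) = -1/93 + 3*((51*4)*(-15)) = -1/93 + 3*(204*(-15)) = -1/93 + 3*(-3060) = -1/93 - 9180 = -853741/93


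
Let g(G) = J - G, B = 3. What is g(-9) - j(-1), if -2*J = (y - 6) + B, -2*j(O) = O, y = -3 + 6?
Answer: 17/2 ≈ 8.5000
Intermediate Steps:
y = 3
j(O) = -O/2
J = 0 (J = -((3 - 6) + 3)/2 = -(-3 + 3)/2 = -½*0 = 0)
g(G) = -G (g(G) = 0 - G = -G)
g(-9) - j(-1) = -1*(-9) - (-1)*(-1)/2 = 9 - 1*½ = 9 - ½ = 17/2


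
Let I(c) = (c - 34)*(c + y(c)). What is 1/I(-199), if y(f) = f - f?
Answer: 1/46367 ≈ 2.1567e-5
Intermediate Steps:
y(f) = 0
I(c) = c*(-34 + c) (I(c) = (c - 34)*(c + 0) = (-34 + c)*c = c*(-34 + c))
1/I(-199) = 1/(-199*(-34 - 199)) = 1/(-199*(-233)) = 1/46367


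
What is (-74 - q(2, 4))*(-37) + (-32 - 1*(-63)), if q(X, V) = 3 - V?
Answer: 2732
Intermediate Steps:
(-74 - q(2, 4))*(-37) + (-32 - 1*(-63)) = (-74 - (3 - 1*4))*(-37) + (-32 - 1*(-63)) = (-74 - (3 - 4))*(-37) + (-32 + 63) = (-74 - 1*(-1))*(-37) + 31 = (-74 + 1)*(-37) + 31 = -73*(-37) + 31 = 2701 + 31 = 2732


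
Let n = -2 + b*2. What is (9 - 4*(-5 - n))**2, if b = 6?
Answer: 4761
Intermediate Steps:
n = 10 (n = -2 + 6*2 = -2 + 12 = 10)
(9 - 4*(-5 - n))**2 = (9 - 4*(-5 - 1*10))**2 = (9 - 4*(-5 - 10))**2 = (9 - 4*(-15))**2 = (9 + 60)**2 = 69**2 = 4761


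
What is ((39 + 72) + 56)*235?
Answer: 39245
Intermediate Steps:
((39 + 72) + 56)*235 = (111 + 56)*235 = 167*235 = 39245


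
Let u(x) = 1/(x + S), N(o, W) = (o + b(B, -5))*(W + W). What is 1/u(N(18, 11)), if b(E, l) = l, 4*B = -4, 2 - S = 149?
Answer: 139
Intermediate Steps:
S = -147 (S = 2 - 1*149 = 2 - 149 = -147)
B = -1 (B = (¼)*(-4) = -1)
N(o, W) = 2*W*(-5 + o) (N(o, W) = (o - 5)*(W + W) = (-5 + o)*(2*W) = 2*W*(-5 + o))
u(x) = 1/(-147 + x) (u(x) = 1/(x - 147) = 1/(-147 + x))
1/u(N(18, 11)) = 1/(1/(-147 + 2*11*(-5 + 18))) = 1/(1/(-147 + 2*11*13)) = 1/(1/(-147 + 286)) = 1/(1/139) = 139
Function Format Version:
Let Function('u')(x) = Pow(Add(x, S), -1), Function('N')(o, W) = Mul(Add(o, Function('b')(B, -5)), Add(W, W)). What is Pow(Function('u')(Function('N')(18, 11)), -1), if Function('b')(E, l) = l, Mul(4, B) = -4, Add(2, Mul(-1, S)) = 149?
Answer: 139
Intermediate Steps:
S = -147 (S = Add(2, Mul(-1, 149)) = Add(2, -149) = -147)
B = -1 (B = Mul(Rational(1, 4), -4) = -1)
Function('N')(o, W) = Mul(2, W, Add(-5, o)) (Function('N')(o, W) = Mul(Add(o, -5), Add(W, W)) = Mul(Add(-5, o), Mul(2, W)) = Mul(2, W, Add(-5, o)))
Function('u')(x) = Pow(Add(-147, x), -1) (Function('u')(x) = Pow(Add(x, -147), -1) = Pow(Add(-147, x), -1))
Pow(Function('u')(Function('N')(18, 11)), -1) = Pow(Pow(Add(-147, Mul(2, 11, Add(-5, 18))), -1), -1) = Pow(Pow(Add(-147, Mul(2, 11, 13)), -1), -1) = Pow(Pow(Add(-147, 286), -1), -1) = Pow(Pow(139, -1), -1) = Pow(Rational(1, 139), -1) = 139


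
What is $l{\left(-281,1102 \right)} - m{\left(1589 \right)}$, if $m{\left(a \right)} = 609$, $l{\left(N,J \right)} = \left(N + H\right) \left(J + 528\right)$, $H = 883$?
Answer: $980651$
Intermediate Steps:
$l{\left(N,J \right)} = \left(528 + J\right) \left(883 + N\right)$ ($l{\left(N,J \right)} = \left(N + 883\right) \left(J + 528\right) = \left(883 + N\right) \left(528 + J\right) = \left(528 + J\right) \left(883 + N\right)$)
$l{\left(-281,1102 \right)} - m{\left(1589 \right)} = \left(466224 + 528 \left(-281\right) + 883 \cdot 1102 + 1102 \left(-281\right)\right) - 609 = \left(466224 - 148368 + 973066 - 309662\right) - 609 = 981260 - 609 = 980651$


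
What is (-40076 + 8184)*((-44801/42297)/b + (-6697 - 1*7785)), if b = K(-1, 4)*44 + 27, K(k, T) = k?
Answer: 19535206004692/42297 ≈ 4.6186e+8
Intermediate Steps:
b = -17 (b = -1*44 + 27 = -44 + 27 = -17)
(-40076 + 8184)*((-44801/42297)/b + (-6697 - 1*7785)) = (-40076 + 8184)*(-44801/42297/(-17) + (-6697 - 1*7785)) = -31892*(-44801*1/42297*(-1/17) + (-6697 - 7785)) = -31892*(-44801/42297*(-1/17) - 14482) = -31892*(44801/719049 - 14482) = -31892*(-10413222817/719049) = 19535206004692/42297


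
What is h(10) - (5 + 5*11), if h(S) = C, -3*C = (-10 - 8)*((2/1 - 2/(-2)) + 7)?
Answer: 0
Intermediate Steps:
C = 60 (C = -(-10 - 8)*((2/1 - 2/(-2)) + 7)/3 = -(-6)*((2*1 - 2*(-½)) + 7) = -(-6)*((2 + 1) + 7) = -(-6)*(3 + 7) = -(-6)*10 = -⅓*(-180) = 60)
h(S) = 60
h(10) - (5 + 5*11) = 60 - (5 + 5*11) = 60 - (5 + 55) = 60 - 1*60 = 60 - 60 = 0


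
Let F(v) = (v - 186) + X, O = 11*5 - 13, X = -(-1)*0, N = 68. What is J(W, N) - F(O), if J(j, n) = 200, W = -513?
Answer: 344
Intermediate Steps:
X = 0 (X = -1*0 = 0)
O = 42 (O = 55 - 13 = 42)
F(v) = -186 + v (F(v) = (v - 186) + 0 = (-186 + v) + 0 = -186 + v)
J(W, N) - F(O) = 200 - (-186 + 42) = 200 - 1*(-144) = 200 + 144 = 344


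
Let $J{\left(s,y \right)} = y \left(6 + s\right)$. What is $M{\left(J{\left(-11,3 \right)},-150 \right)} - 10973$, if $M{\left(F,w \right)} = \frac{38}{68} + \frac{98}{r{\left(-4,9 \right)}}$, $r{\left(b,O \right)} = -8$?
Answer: $- \frac{746959}{68} \approx -10985.0$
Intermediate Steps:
$M{\left(F,w \right)} = - \frac{795}{68}$ ($M{\left(F,w \right)} = \frac{38}{68} + \frac{98}{-8} = 38 \cdot \frac{1}{68} + 98 \left(- \frac{1}{8}\right) = \frac{19}{34} - \frac{49}{4} = - \frac{795}{68}$)
$M{\left(J{\left(-11,3 \right)},-150 \right)} - 10973 = - \frac{795}{68} - 10973 = - \frac{746959}{68}$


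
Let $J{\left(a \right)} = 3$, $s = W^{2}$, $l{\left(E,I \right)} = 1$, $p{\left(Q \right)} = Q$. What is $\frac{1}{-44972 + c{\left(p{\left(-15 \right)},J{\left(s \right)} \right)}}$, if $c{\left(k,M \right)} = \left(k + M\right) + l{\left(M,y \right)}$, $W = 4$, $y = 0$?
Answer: $- \frac{1}{44983} \approx -2.2231 \cdot 10^{-5}$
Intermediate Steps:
$s = 16$ ($s = 4^{2} = 16$)
$c{\left(k,M \right)} = 1 + M + k$ ($c{\left(k,M \right)} = \left(k + M\right) + 1 = \left(M + k\right) + 1 = 1 + M + k$)
$\frac{1}{-44972 + c{\left(p{\left(-15 \right)},J{\left(s \right)} \right)}} = \frac{1}{-44972 + \left(1 + 3 - 15\right)} = \frac{1}{-44972 - 11} = \frac{1}{-44983} = - \frac{1}{44983}$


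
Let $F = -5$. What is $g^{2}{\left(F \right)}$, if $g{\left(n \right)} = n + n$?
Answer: $100$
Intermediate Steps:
$g{\left(n \right)} = 2 n$
$g^{2}{\left(F \right)} = \left(2 \left(-5\right)\right)^{2} = \left(-10\right)^{2} = 100$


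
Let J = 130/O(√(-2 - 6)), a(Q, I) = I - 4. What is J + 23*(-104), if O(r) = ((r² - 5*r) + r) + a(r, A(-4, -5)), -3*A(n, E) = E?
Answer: 26*(-2208*√2 + 2867*I)/(-31*I + 24*√2) ≈ -2397.7 + 6.2646*I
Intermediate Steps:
A(n, E) = -E/3
a(Q, I) = -4 + I
O(r) = -7/3 + r² - 4*r (O(r) = ((r² - 5*r) + r) + (-4 - ⅓*(-5)) = (r² - 4*r) + (-4 + 5/3) = (r² - 4*r) - 7/3 = -7/3 + r² - 4*r)
J = 130/(-31/3 - 8*I*√2) (J = 130/(-7/3 + (√(-2 - 6))² - 4*√(-2 - 6)) = 130/(-7/3 + (√(-8))² - 8*I*√2) = 130/(-7/3 + (2*I*√2)² - 8*I*√2) = 130/(-7/3 - 8 - 8*I*√2) = 130/(-31/3 - 8*I*√2) ≈ -5.7217 + 6.2646*I)
J + 23*(-104) = (-12090/2113 + 9360*I*√2/2113) + 23*(-104) = (-12090/2113 + 9360*I*√2/2113) - 2392 = -5066386/2113 + 9360*I*√2/2113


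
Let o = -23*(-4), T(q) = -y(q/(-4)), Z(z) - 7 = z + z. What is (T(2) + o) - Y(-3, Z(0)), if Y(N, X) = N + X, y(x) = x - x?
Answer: 88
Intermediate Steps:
y(x) = 0
Z(z) = 7 + 2*z (Z(z) = 7 + (z + z) = 7 + 2*z)
T(q) = 0 (T(q) = -1*0 = 0)
o = 92
(T(2) + o) - Y(-3, Z(0)) = (0 + 92) - (-3 + (7 + 2*0)) = 92 - (-3 + (7 + 0)) = 92 - (-3 + 7) = 92 - 1*4 = 92 - 4 = 88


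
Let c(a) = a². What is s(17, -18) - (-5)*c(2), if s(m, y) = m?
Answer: 37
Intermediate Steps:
s(17, -18) - (-5)*c(2) = 17 - (-5)*2² = 17 - (-5)*4 = 17 - 1*(-20) = 17 + 20 = 37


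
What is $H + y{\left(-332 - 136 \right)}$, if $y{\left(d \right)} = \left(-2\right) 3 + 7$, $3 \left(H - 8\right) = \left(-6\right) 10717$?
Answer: $-21425$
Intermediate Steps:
$H = -21426$ ($H = 8 + \frac{\left(-6\right) 10717}{3} = 8 + \frac{1}{3} \left(-64302\right) = 8 - 21434 = -21426$)
$y{\left(d \right)} = 1$ ($y{\left(d \right)} = -6 + 7 = 1$)
$H + y{\left(-332 - 136 \right)} = -21426 + 1 = -21425$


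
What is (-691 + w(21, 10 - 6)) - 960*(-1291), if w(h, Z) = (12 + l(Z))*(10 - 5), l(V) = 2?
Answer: 1238739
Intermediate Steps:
w(h, Z) = 70 (w(h, Z) = (12 + 2)*(10 - 5) = 14*5 = 70)
(-691 + w(21, 10 - 6)) - 960*(-1291) = (-691 + 70) - 960*(-1291) = -621 + 1239360 = 1238739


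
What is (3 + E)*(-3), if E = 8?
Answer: -33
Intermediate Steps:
(3 + E)*(-3) = (3 + 8)*(-3) = 11*(-3) = -33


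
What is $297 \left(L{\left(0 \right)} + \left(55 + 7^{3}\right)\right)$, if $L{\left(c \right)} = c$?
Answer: $118206$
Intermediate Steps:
$297 \left(L{\left(0 \right)} + \left(55 + 7^{3}\right)\right) = 297 \left(0 + \left(55 + 7^{3}\right)\right) = 297 \left(0 + \left(55 + 343\right)\right) = 297 \left(0 + 398\right) = 297 \cdot 398 = 118206$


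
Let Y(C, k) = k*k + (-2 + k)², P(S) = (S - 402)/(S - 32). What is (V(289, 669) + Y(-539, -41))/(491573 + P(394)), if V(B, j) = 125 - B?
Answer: 609246/88974709 ≈ 0.0068474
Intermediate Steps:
P(S) = (-402 + S)/(-32 + S)
Y(C, k) = k² + (-2 + k)²
(V(289, 669) + Y(-539, -41))/(491573 + P(394)) = ((125 - 1*289) + ((-41)² + (-2 - 41)²))/(491573 + (-402 + 394)/(-32 + 394)) = ((125 - 289) + (1681 + (-43)²))/(491573 - 8/362) = (-164 + (1681 + 1849))/(491573 + (1/362)*(-8)) = (-164 + 3530)/(491573 - 4/181) = 3366/(88974709/181) = 3366*(181/88974709) = 609246/88974709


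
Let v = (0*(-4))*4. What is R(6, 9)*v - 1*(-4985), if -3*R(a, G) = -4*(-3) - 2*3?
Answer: 4985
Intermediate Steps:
v = 0 (v = 0*4 = 0)
R(a, G) = -2 (R(a, G) = -(-4*(-3) - 2*3)/3 = -(12 - 6)/3 = -⅓*6 = -2)
R(6, 9)*v - 1*(-4985) = -2*0 - 1*(-4985) = 0 + 4985 = 4985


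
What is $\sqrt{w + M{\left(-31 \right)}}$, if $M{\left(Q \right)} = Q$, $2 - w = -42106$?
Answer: $\sqrt{42077} \approx 205.13$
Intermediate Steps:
$w = 42108$ ($w = 2 - -42106 = 2 + 42106 = 42108$)
$\sqrt{w + M{\left(-31 \right)}} = \sqrt{42108 - 31} = \sqrt{42077}$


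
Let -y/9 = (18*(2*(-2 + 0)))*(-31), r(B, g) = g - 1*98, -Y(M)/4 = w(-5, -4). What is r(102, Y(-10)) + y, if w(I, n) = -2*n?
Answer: -20218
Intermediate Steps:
Y(M) = -32 (Y(M) = -(-8)*(-4) = -4*8 = -32)
r(B, g) = -98 + g (r(B, g) = g - 98 = -98 + g)
y = -20088 (y = -9*18*(2*(-2 + 0))*(-31) = -9*18*(2*(-2))*(-31) = -9*18*(-4)*(-31) = -(-648)*(-31) = -9*2232 = -20088)
r(102, Y(-10)) + y = (-98 - 32) - 20088 = -130 - 20088 = -20218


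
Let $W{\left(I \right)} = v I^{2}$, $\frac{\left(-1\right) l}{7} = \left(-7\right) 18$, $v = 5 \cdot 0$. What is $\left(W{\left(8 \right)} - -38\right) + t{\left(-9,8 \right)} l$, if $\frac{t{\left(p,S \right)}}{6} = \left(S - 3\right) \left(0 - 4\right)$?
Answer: $-105802$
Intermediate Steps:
$v = 0$
$t{\left(p,S \right)} = 72 - 24 S$ ($t{\left(p,S \right)} = 6 \left(S - 3\right) \left(0 - 4\right) = 6 \left(-3 + S\right) \left(-4\right) = 6 \left(12 - 4 S\right) = 72 - 24 S$)
$l = 882$ ($l = - 7 \left(\left(-7\right) 18\right) = \left(-7\right) \left(-126\right) = 882$)
$W{\left(I \right)} = 0$ ($W{\left(I \right)} = 0 I^{2} = 0$)
$\left(W{\left(8 \right)} - -38\right) + t{\left(-9,8 \right)} l = \left(0 - -38\right) + \left(72 - 192\right) 882 = \left(0 + 38\right) + \left(72 - 192\right) 882 = 38 - 105840 = -105802$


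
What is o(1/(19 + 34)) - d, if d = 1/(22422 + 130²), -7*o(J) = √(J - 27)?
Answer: -1/39322 - I*√75790/371 ≈ -2.5431e-5 - 0.74205*I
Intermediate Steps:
o(J) = -√(-27 + J)/7 (o(J) = -√(J - 27)/7 = -√(-27 + J)/7)
d = 1/39322 (d = 1/(22422 + 16900) = 1/39322 ≈ 2.5431e-5)
o(1/(19 + 34)) - d = -√(-27 + 1/(19 + 34))/7 - 1*1/39322 = -√(-27 + 1/53)/7 - 1/39322 = -I*√75790/371 - 1/39322 = -1/39322 - I*√75790/371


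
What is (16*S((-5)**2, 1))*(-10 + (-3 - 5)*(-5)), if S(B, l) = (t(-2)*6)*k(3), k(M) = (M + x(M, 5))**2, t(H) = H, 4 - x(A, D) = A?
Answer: -92160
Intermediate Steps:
x(A, D) = 4 - A
k(M) = 16 (k(M) = (M + (4 - M))**2 = 4**2 = 16)
S(B, l) = -192 (S(B, l) = -2*6*16 = -12*16 = -192)
(16*S((-5)**2, 1))*(-10 + (-3 - 5)*(-5)) = (16*(-192))*(-10 + (-3 - 5)*(-5)) = -3072*(-10 - 8*(-5)) = -3072*(-10 + 40) = -3072*30 = -92160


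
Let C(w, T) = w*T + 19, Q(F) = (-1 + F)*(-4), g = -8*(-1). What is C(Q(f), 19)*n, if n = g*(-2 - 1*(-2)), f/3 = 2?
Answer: 0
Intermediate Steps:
g = 8
f = 6 (f = 3*2 = 6)
Q(F) = 4 - 4*F
n = 0 (n = 8*(-2 - 1*(-2)) = 8*(-2 + 2) = 8*0 = 0)
C(w, T) = 19 + T*w (C(w, T) = T*w + 19 = 19 + T*w)
C(Q(f), 19)*n = (19 + 19*(4 - 4*6))*0 = (19 + 19*(4 - 24))*0 = (19 + 19*(-20))*0 = (19 - 380)*0 = -361*0 = 0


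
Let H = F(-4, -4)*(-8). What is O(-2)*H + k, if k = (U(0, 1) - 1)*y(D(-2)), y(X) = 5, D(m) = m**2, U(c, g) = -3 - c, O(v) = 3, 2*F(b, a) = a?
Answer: 28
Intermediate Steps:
F(b, a) = a/2
k = -20 (k = ((-3 - 1*0) - 1)*5 = ((-3 + 0) - 1)*5 = (-3 - 1)*5 = -4*5 = -20)
H = 16 (H = ((1/2)*(-4))*(-8) = -2*(-8) = 16)
O(-2)*H + k = 3*16 - 20 = 48 - 20 = 28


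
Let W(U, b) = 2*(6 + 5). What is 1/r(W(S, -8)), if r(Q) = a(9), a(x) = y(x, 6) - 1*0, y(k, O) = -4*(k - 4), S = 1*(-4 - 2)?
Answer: -1/20 ≈ -0.050000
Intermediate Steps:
S = -6 (S = 1*(-6) = -6)
y(k, O) = 16 - 4*k (y(k, O) = -4*(-4 + k) = 16 - 4*k)
a(x) = 16 - 4*x (a(x) = (16 - 4*x) - 1*0 = (16 - 4*x) + 0 = 16 - 4*x)
W(U, b) = 22 (W(U, b) = 2*11 = 22)
r(Q) = -20 (r(Q) = 16 - 4*9 = 16 - 36 = -20)
1/r(W(S, -8)) = 1/(-20) = -1/20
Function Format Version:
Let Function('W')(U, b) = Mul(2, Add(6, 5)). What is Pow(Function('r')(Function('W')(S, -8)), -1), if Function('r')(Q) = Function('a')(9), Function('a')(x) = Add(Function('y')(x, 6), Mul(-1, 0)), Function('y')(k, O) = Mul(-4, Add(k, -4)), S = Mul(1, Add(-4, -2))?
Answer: Rational(-1, 20) ≈ -0.050000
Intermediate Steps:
S = -6 (S = Mul(1, -6) = -6)
Function('y')(k, O) = Add(16, Mul(-4, k)) (Function('y')(k, O) = Mul(-4, Add(-4, k)) = Add(16, Mul(-4, k)))
Function('a')(x) = Add(16, Mul(-4, x)) (Function('a')(x) = Add(Add(16, Mul(-4, x)), Mul(-1, 0)) = Add(Add(16, Mul(-4, x)), 0) = Add(16, Mul(-4, x)))
Function('W')(U, b) = 22 (Function('W')(U, b) = Mul(2, 11) = 22)
Function('r')(Q) = -20 (Function('r')(Q) = Add(16, Mul(-4, 9)) = Add(16, -36) = -20)
Pow(Function('r')(Function('W')(S, -8)), -1) = Pow(-20, -1) = Rational(-1, 20)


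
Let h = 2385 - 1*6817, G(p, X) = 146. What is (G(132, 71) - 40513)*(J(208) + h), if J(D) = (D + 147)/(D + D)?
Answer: 74410792019/416 ≈ 1.7887e+8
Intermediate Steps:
J(D) = (147 + D)/(2*D) (J(D) = (147 + D)/((2*D)) = (147 + D)*(1/(2*D)) = (147 + D)/(2*D))
h = -4432 (h = 2385 - 6817 = -4432)
(G(132, 71) - 40513)*(J(208) + h) = (146 - 40513)*((1/2)*(147 + 208)/208 - 4432) = -40367*((1/2)*(1/208)*355 - 4432) = -40367*(355/416 - 4432) = -40367*(-1843357/416) = 74410792019/416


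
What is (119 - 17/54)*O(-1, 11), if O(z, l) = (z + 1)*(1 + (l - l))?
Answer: 0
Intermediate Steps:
O(z, l) = 1 + z (O(z, l) = (1 + z)*(1 + 0) = (1 + z)*1 = 1 + z)
(119 - 17/54)*O(-1, 11) = (119 - 17/54)*(1 - 1) = (119 - 17*1/54)*0 = (119 - 17/54)*0 = (6409/54)*0 = 0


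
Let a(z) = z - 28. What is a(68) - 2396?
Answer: -2356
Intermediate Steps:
a(z) = -28 + z
a(68) - 2396 = (-28 + 68) - 2396 = 40 - 2396 = -2356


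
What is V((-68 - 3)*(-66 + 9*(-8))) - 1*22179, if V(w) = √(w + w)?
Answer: -22179 + 2*√4899 ≈ -22039.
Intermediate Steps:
V(w) = √2*√w (V(w) = √(2*w) = √2*√w)
V((-68 - 3)*(-66 + 9*(-8))) - 1*22179 = √2*√((-68 - 3)*(-66 + 9*(-8))) - 1*22179 = √2*√(-71*(-66 - 72)) - 22179 = √2*√(-71*(-138)) - 22179 = √2*√9798 - 22179 = 2*√4899 - 22179 = -22179 + 2*√4899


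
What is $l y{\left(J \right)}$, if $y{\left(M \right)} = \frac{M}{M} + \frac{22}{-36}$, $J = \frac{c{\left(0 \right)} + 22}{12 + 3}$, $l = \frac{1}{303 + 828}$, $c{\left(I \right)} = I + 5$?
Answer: $\frac{7}{20358} \approx 0.00034385$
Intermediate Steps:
$c{\left(I \right)} = 5 + I$
$l = \frac{1}{1131} \approx 0.00088417$
$J = \frac{9}{5}$ ($J = \frac{\left(5 + 0\right) + 22}{12 + 3} = \frac{5 + 22}{15} = 27 \cdot \frac{1}{15} = \frac{9}{5} \approx 1.8$)
$y{\left(M \right)} = \frac{7}{18}$ ($y{\left(M \right)} = 1 + 22 \left(- \frac{1}{36}\right) = 1 - \frac{11}{18} = \frac{7}{18}$)
$l y{\left(J \right)} = \frac{1}{1131} \cdot \frac{7}{18} = \frac{7}{20358}$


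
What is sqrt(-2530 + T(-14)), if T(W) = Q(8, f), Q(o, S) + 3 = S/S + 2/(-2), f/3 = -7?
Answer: I*sqrt(2533) ≈ 50.329*I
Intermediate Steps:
f = -21 (f = 3*(-7) = -21)
Q(o, S) = -3 (Q(o, S) = -3 + (S/S + 2/(-2)) = -3 + (1 + 2*(-1/2)) = -3 + (1 - 1) = -3 + 0 = -3)
T(W) = -3
sqrt(-2530 + T(-14)) = sqrt(-2530 - 3) = sqrt(-2533) = I*sqrt(2533)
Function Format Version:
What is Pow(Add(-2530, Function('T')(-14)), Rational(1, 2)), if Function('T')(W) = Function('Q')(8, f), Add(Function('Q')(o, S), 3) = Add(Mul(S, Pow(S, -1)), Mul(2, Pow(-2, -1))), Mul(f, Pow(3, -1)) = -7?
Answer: Mul(I, Pow(2533, Rational(1, 2))) ≈ Mul(50.329, I)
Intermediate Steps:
f = -21 (f = Mul(3, -7) = -21)
Function('Q')(o, S) = -3 (Function('Q')(o, S) = Add(-3, Add(Mul(S, Pow(S, -1)), Mul(2, Pow(-2, -1)))) = Add(-3, Add(1, Mul(2, Rational(-1, 2)))) = Add(-3, Add(1, -1)) = Add(-3, 0) = -3)
Function('T')(W) = -3
Pow(Add(-2530, Function('T')(-14)), Rational(1, 2)) = Pow(Add(-2530, -3), Rational(1, 2)) = Pow(-2533, Rational(1, 2)) = Mul(I, Pow(2533, Rational(1, 2)))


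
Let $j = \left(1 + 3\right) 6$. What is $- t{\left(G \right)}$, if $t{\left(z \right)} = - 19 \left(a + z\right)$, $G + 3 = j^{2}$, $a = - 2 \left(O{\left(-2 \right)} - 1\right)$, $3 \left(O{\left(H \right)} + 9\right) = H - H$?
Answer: $11267$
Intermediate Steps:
$O{\left(H \right)} = -9$ ($O{\left(H \right)} = -9 + \frac{H - H}{3} = -9 + \frac{1}{3} \cdot 0 = -9 + 0 = -9$)
$a = 20$ ($a = - 2 \left(-9 - 1\right) = \left(-2\right) \left(-10\right) = 20$)
$j = 24$ ($j = 4 \cdot 6 = 24$)
$G = 573$ ($G = -3 + 24^{2} = -3 + 576 = 573$)
$t{\left(z \right)} = -380 - 19 z$ ($t{\left(z \right)} = - 19 \left(20 + z\right) = -380 - 19 z$)
$- t{\left(G \right)} = - (-380 - 10887) = \left(-1\right) \left(-11267\right) = 11267$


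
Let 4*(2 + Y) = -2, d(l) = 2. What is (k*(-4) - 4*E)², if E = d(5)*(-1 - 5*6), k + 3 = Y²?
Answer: 55225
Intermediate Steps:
Y = -5/2 (Y = -2 + (¼)*(-2) = -2 - ½ = -5/2 ≈ -2.5000)
k = 13/4 (k = -3 + (-5/2)² = -3 + 25/4 = 13/4 ≈ 3.2500)
E = -62 (E = 2*(-1 - 5*6) = 2*(-1 - 30) = 2*(-31) = -62)
(k*(-4) - 4*E)² = ((13/4)*(-4) - 4*(-62))² = (-13 + 248)² = 235² = 55225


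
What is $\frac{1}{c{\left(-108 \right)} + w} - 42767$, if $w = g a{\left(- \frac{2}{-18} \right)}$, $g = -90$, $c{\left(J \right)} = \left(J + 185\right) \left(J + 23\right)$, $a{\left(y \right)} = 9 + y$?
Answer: $- \frac{314978956}{7365} \approx -42767.0$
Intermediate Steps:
$c{\left(J \right)} = \left(23 + J\right) \left(185 + J\right)$ ($c{\left(J \right)} = \left(185 + J\right) \left(23 + J\right) = \left(23 + J\right) \left(185 + J\right)$)
$w = -820$ ($w = - 90 \left(9 - \frac{2}{-18}\right) = - 90 \left(9 - - \frac{1}{9}\right) = - 90 \left(9 + \frac{1}{9}\right) = \left(-90\right) \frac{82}{9} = -820$)
$\frac{1}{c{\left(-108 \right)} + w} - 42767 = \frac{1}{\left(4255 + \left(-108\right)^{2} + 208 \left(-108\right)\right) - 820} - 42767 = \frac{1}{\left(4255 + 11664 - 22464\right) - 820} - 42767 = \frac{1}{-6545 - 820} - 42767 = \frac{1}{-7365} - 42767 = - \frac{1}{7365} - 42767 = - \frac{314978956}{7365}$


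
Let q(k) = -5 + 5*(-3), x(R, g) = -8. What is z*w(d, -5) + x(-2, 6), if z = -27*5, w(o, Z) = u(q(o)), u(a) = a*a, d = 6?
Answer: -54008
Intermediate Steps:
q(k) = -20 (q(k) = -5 - 15 = -20)
u(a) = a²
w(o, Z) = 400 (w(o, Z) = (-20)² = 400)
z = -135
z*w(d, -5) + x(-2, 6) = -135*400 - 8 = -54000 - 8 = -54008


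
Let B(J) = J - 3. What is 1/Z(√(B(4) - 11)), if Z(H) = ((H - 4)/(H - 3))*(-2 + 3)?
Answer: 11/13 - I*√10/26 ≈ 0.84615 - 0.12163*I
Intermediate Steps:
B(J) = -3 + J
Z(H) = (-4 + H)/(-3 + H) (Z(H) = ((-4 + H)/(-3 + H))*1 = (-4 + H)/(-3 + H))
1/Z(√(B(4) - 11)) = 1/((-4 + √((-3 + 4) - 11))/(-3 + √((-3 + 4) - 11))) = 1/((-4 + √(1 - 11))/(-3 + √(1 - 11))) = 1/((-4 + √(-10))/(-3 + √(-10))) = 1/((-4 + I*√10)/(-3 + I*√10)) = (-3 + I*√10)/(-4 + I*√10)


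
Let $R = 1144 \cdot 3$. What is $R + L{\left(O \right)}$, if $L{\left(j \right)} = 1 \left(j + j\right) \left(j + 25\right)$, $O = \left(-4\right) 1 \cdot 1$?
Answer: $3264$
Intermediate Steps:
$R = 3432$
$O = -4$ ($O = \left(-4\right) 1 = -4$)
$L{\left(j \right)} = 2 j \left(25 + j\right)$ ($L{\left(j \right)} = 1 \cdot 2 j \left(25 + j\right) = 2 j \left(25 + j\right)$)
$R + L{\left(O \right)} = 3432 + 2 \left(-4\right) \left(25 - 4\right) = 3432 + 2 \left(-4\right) 21 = 3432 - 168 = 3264$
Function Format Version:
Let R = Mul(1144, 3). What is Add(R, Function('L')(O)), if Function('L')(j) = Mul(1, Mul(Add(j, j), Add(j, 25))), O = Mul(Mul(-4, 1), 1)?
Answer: 3264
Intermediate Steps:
R = 3432
O = -4 (O = Mul(-4, 1) = -4)
Function('L')(j) = Mul(2, j, Add(25, j)) (Function('L')(j) = Mul(1, Mul(Mul(2, j), Add(25, j))) = Mul(1, Mul(2, j, Add(25, j))) = Mul(2, j, Add(25, j)))
Add(R, Function('L')(O)) = Add(3432, Mul(2, -4, Add(25, -4))) = Add(3432, Mul(2, -4, 21)) = Add(3432, -168) = 3264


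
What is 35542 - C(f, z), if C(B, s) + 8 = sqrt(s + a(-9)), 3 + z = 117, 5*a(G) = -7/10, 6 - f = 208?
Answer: 35550 - sqrt(11386)/10 ≈ 35539.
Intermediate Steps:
f = -202 (f = 6 - 1*208 = 6 - 208 = -202)
a(G) = -7/50 (a(G) = (-7/10)/5 = (-7*1/10)/5 = (1/5)*(-7/10) = -7/50)
z = 114 (z = -3 + 117 = 114)
C(B, s) = -8 + sqrt(-7/50 + s) (C(B, s) = -8 + sqrt(s - 7/50) = -8 + sqrt(-7/50 + s))
35542 - C(f, z) = 35542 - (-8 + sqrt(-14 + 100*114)/10) = 35542 - (-8 + sqrt(-14 + 11400)/10) = 35542 - (-8 + sqrt(11386)/10) = 35542 + (8 - sqrt(11386)/10) = 35550 - sqrt(11386)/10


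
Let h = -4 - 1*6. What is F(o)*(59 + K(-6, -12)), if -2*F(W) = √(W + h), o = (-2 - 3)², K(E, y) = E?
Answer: -53*√15/2 ≈ -102.63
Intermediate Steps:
h = -10 (h = -4 - 6 = -10)
o = 25 (o = (-5)² = 25)
F(W) = -√(-10 + W)/2 (F(W) = -√(W - 10)/2 = -√(-10 + W)/2)
F(o)*(59 + K(-6, -12)) = (-√(-10 + 25)/2)*(59 - 6) = -√15/2*53 = -53*√15/2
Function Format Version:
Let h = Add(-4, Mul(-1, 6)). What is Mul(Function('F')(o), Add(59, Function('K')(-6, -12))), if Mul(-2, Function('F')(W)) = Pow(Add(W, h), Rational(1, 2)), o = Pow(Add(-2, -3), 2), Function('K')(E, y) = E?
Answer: Mul(Rational(-53, 2), Pow(15, Rational(1, 2))) ≈ -102.63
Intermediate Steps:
h = -10 (h = Add(-4, -6) = -10)
o = 25 (o = Pow(-5, 2) = 25)
Function('F')(W) = Mul(Rational(-1, 2), Pow(Add(-10, W), Rational(1, 2))) (Function('F')(W) = Mul(Rational(-1, 2), Pow(Add(W, -10), Rational(1, 2))) = Mul(Rational(-1, 2), Pow(Add(-10, W), Rational(1, 2))))
Mul(Function('F')(o), Add(59, Function('K')(-6, -12))) = Mul(Mul(Rational(-1, 2), Pow(Add(-10, 25), Rational(1, 2))), Add(59, -6)) = Mul(Mul(Rational(-1, 2), Pow(15, Rational(1, 2))), 53) = Mul(Rational(-53, 2), Pow(15, Rational(1, 2)))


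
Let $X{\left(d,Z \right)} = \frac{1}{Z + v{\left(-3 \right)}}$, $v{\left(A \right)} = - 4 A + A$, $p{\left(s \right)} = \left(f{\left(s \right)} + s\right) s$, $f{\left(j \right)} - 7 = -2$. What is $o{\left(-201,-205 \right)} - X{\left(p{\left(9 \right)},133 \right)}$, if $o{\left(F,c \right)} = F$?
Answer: $- \frac{28543}{142} \approx -201.01$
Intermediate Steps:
$f{\left(j \right)} = 5$ ($f{\left(j \right)} = 7 - 2 = 5$)
$p{\left(s \right)} = s \left(5 + s\right)$ ($p{\left(s \right)} = \left(5 + s\right) s = s \left(5 + s\right)$)
$v{\left(A \right)} = - 3 A$
$X{\left(d,Z \right)} = \frac{1}{9 + Z}$ ($X{\left(d,Z \right)} = \frac{1}{Z - -9} = \frac{1}{Z + 9} = \frac{1}{9 + Z}$)
$o{\left(-201,-205 \right)} - X{\left(p{\left(9 \right)},133 \right)} = -201 - \frac{1}{9 + 133} = -201 - \frac{1}{142} = - \frac{28543}{142}$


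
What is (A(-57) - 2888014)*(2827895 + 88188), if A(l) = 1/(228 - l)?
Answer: -2400181227895087/285 ≈ -8.4217e+12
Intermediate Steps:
(A(-57) - 2888014)*(2827895 + 88188) = (-1/(-228 - 57) - 2888014)*(2827895 + 88188) = (-1/(-285) - 2888014)*2916083 = (-1*(-1/285) - 2888014)*2916083 = (1/285 - 2888014)*2916083 = -823083989/285*2916083 = -2400181227895087/285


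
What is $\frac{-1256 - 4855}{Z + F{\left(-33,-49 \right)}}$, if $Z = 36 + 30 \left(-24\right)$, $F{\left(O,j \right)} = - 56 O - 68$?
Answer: $- \frac{6111}{1096} \approx -5.5757$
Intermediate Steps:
$F{\left(O,j \right)} = -68 - 56 O$
$Z = -684$ ($Z = 36 - 720 = -684$)
$\frac{-1256 - 4855}{Z + F{\left(-33,-49 \right)}} = \frac{-1256 - 4855}{-684 - -1780} = - \frac{6111}{-684 + \left(-68 + 1848\right)} = - \frac{6111}{-684 + 1780} = - \frac{6111}{1096}$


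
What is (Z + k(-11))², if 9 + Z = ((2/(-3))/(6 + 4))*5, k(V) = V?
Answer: 3721/9 ≈ 413.44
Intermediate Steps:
Z = -28/3 (Z = -9 + ((2/(-3))/(6 + 4))*5 = -9 + ((2*(-⅓))/10)*5 = -9 - ⅔*⅒*5 = -9 - 1/15*5 = -9 - ⅓ = -28/3 ≈ -9.3333)
(Z + k(-11))² = (-28/3 - 11)² = (-61/3)² = 3721/9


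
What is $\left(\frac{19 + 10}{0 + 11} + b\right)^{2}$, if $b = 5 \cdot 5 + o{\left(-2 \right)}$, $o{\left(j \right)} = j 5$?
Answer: $\frac{37636}{121} \approx 311.04$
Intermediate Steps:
$o{\left(j \right)} = 5 j$
$b = 15$ ($b = 5 \cdot 5 + 5 \left(-2\right) = 25 - 10 = 15$)
$\left(\frac{19 + 10}{0 + 11} + b\right)^{2} = \left(\frac{19 + 10}{0 + 11} + 15\right)^{2} = \left(\frac{29}{11} + 15\right)^{2} = \left(\frac{194}{11}\right)^{2} = \frac{37636}{121}$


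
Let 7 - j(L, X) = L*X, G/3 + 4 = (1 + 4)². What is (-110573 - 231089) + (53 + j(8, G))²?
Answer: -144526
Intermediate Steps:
G = 63 (G = -12 + 3*(1 + 4)² = -12 + 3*5² = -12 + 3*25 = -12 + 75 = 63)
j(L, X) = 7 - L*X
(-110573 - 231089) + (53 + j(8, G))² = (-110573 - 231089) + (53 + (7 - 1*8*63))² = -341662 + (53 + (7 - 504))² = -341662 + (53 - 497)² = -341662 + (-444)² = -341662 + 197136 = -144526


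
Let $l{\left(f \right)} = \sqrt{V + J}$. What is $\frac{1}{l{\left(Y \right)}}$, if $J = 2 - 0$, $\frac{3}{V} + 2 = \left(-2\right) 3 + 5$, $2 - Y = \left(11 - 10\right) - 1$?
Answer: $1$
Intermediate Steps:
$Y = 2$ ($Y = 2 - \left(\left(11 - 10\right) - 1\right) = 2 - \left(1 - 1\right) = 2 - 0 = 2 + 0 = 2$)
$V = -1$ ($V = \frac{3}{-2 + \left(\left(-2\right) 3 + 5\right)} = \frac{3}{-2 + \left(-6 + 5\right)} = \frac{3}{-2 - 1} = \frac{3}{-3} = 3 \left(- \frac{1}{3}\right) = -1$)
$J = 2$ ($J = 2 + 0 = 2$)
$l{\left(f \right)} = 1$ ($l{\left(f \right)} = \sqrt{-1 + 2} = \sqrt{1} = 1$)
$\frac{1}{l{\left(Y \right)}} = 1^{-1} = 1$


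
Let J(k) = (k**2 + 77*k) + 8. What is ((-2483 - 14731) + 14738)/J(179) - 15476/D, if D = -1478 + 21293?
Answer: -189589493/227040270 ≈ -0.83505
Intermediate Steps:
D = 19815
J(k) = 8 + k**2 + 77*k
((-2483 - 14731) + 14738)/J(179) - 15476/D = ((-2483 - 14731) + 14738)/(8 + 179**2 + 77*179) - 15476/19815 = (-17214 + 14738)/(8 + 32041 + 13783) - 15476*1/19815 = -2476/45832 - 15476/19815 = -2476*1/45832 - 15476/19815 = -619/11458 - 15476/19815 = -189589493/227040270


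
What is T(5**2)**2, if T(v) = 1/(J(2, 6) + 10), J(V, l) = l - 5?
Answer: 1/121 ≈ 0.0082645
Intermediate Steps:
J(V, l) = -5 + l
T(v) = 1/11 (T(v) = 1/((-5 + 6) + 10) = 1/(1 + 10) = 1/11)
T(5**2)**2 = (1/11)**2 = 1/121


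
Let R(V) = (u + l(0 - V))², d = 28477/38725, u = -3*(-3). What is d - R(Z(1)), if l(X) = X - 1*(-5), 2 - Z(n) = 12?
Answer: -22277123/38725 ≈ -575.26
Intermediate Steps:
Z(n) = -10 (Z(n) = 2 - 1*12 = 2 - 12 = -10)
u = 9
l(X) = 5 + X (l(X) = X + 5 = 5 + X)
d = 28477/38725 (d = 28477*(1/38725) = 28477/38725 ≈ 0.73536)
R(V) = (14 - V)² (R(V) = (9 + (5 + (0 - V)))² = (9 + (5 - V))² = (14 - V)²)
d - R(Z(1)) = 28477/38725 - (-14 - 10)² = 28477/38725 - 1*(-24)² = 28477/38725 - 1*576 = 28477/38725 - 576 = -22277123/38725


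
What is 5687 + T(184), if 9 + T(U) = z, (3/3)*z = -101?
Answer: 5577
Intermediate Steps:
z = -101
T(U) = -110 (T(U) = -9 - 101 = -110)
5687 + T(184) = 5687 - 110 = 5577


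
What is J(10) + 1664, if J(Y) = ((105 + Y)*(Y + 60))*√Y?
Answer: 1664 + 8050*√10 ≈ 27120.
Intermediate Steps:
J(Y) = √Y*(60 + Y)*(105 + Y) (J(Y) = ((105 + Y)*(60 + Y))*√Y = ((60 + Y)*(105 + Y))*√Y = √Y*(60 + Y)*(105 + Y))
J(10) + 1664 = √10*(6300 + 10² + 165*10) + 1664 = √10*(6300 + 100 + 1650) + 1664 = √10*8050 + 1664 = 8050*√10 + 1664 = 1664 + 8050*√10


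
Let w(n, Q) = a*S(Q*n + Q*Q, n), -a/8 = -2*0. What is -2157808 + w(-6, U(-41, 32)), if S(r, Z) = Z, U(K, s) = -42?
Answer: -2157808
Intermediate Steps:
a = 0 (a = -(-16)*0 = -8*0 = 0)
w(n, Q) = 0 (w(n, Q) = 0*n = 0)
-2157808 + w(-6, U(-41, 32)) = -2157808 + 0 = -2157808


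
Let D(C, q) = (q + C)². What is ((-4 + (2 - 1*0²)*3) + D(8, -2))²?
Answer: 1444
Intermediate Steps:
D(C, q) = (C + q)²
((-4 + (2 - 1*0²)*3) + D(8, -2))² = ((-4 + (2 - 1*0²)*3) + (8 - 2)²)² = ((-4 + (2 - 1*0)*3) + 6²)² = ((-4 + (2 + 0)*3) + 36)² = ((-4 + 2*3) + 36)² = ((-4 + 6) + 36)² = (2 + 36)² = 38² = 1444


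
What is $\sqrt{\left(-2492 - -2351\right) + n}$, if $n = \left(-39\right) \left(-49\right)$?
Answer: $\sqrt{1770} \approx 42.071$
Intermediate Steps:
$n = 1911$
$\sqrt{\left(-2492 - -2351\right) + n} = \sqrt{\left(-2492 - -2351\right) + 1911} = \sqrt{\left(-2492 + 2351\right) + 1911} = \sqrt{-141 + 1911} = \sqrt{1770}$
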